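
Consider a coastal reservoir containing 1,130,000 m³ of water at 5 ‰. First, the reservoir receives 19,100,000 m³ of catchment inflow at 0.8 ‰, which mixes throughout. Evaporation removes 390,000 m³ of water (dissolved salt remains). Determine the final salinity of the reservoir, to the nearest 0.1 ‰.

After mixing: salt = 1,130,000×5 + 19,100,000×0.8 = 20,930,000; volume = 20,230,000 m³
After evaporation: salt unchanged = 20,930,000; volume = 20,230,000 − 390,000 = 19,840,000 m³
S = 20,930,000 / 19,840,000 = 1.0549 ‰

1.1 ‰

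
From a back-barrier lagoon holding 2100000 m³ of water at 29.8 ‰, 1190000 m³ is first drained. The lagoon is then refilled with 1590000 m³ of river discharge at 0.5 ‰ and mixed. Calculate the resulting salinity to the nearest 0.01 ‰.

11.17 ‰

Remaining after removal: 910,000 m³ at 29.8 ‰ (salt = 27,118,000)
After addition: salt = 27,118,000 + 1,590,000×0.5 = 27,913,000; volume = 2,500,000 m³
S = 27,913,000 / 2,500,000 = 11.1652 ‰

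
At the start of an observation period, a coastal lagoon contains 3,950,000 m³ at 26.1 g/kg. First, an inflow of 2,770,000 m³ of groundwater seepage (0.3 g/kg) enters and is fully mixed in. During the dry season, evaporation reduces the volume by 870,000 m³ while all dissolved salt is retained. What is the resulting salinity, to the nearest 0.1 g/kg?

17.8 g/kg

After mixing: salt = 3,950,000×26.1 + 2,770,000×0.3 = 103,926,000; volume = 6,720,000 m³
After evaporation: salt unchanged = 103,926,000; volume = 6,720,000 − 870,000 = 5,850,000 m³
S = 103,926,000 / 5,850,000 = 17.7651 g/kg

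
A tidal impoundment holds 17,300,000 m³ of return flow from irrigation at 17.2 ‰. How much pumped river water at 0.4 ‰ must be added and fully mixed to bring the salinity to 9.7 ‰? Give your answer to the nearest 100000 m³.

Salt balance: 17,300,000×17.2 + V×0.4 = (17,300,000+V)×9.7
297,560,000 + 0.4V = 167,810,000 + 9.7V
129,750,000 = 9.3V
V = 13,951,612.9 m³

14000000 m³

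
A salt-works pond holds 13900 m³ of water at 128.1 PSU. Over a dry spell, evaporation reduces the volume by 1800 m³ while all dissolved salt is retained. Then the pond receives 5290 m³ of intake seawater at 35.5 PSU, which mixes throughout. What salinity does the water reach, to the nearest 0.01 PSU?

113.19 PSU

After evaporation: salt = 13,900×128.1 = 1,780,590; volume = 13,900 − 1,800 = 12,100 m³
After mixing: salt = 1,780,590 + 5,290×35.5 = 1,968,385; volume = 12,100 + 5,290 = 17,390 m³
S = 1,968,385 / 17,390 = 113.1906 PSU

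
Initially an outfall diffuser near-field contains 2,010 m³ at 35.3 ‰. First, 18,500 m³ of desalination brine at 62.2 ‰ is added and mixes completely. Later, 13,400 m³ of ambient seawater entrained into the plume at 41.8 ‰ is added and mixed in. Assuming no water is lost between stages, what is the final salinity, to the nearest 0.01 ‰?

52.54 ‰

Weighted by volume,
Initial salt = 2,010×35.3 = 70,953
After stage 1: salt = 70,953 + 18,500×62.2 = 1,221,653; volume = 20,510 m³; S = 59.564 ‰
After stage 2: salt = 1,221,653 + 13,400×41.8 = 1,781,773; volume = 33,910 m³
S = 1,781,773 / 33,910 = 52.5442 ‰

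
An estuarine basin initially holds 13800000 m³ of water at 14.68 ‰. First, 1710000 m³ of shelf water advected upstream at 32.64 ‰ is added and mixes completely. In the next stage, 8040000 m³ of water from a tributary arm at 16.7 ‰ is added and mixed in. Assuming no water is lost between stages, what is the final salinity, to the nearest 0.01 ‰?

16.67 ‰

By conservation of dissolved salt,
Initial salt = 13,800,000×14.68 = 202,584,000
After stage 1: salt = 202,584,000 + 1,710,000×32.64 = 258,398,400; volume = 15,510,000 m³; S = 16.66 ‰
After stage 2: salt = 258,398,400 + 8,040,000×16.7 = 392,666,400; volume = 23,550,000 m³
S = 392,666,400 / 23,550,000 = 16.6737 ‰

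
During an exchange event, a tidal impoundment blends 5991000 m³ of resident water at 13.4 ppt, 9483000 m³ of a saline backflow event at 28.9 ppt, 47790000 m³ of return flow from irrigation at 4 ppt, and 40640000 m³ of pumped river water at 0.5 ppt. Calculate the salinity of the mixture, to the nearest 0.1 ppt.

Total salt / total volume:
salt = 5,991,000×13.4 + 9,483,000×28.9 + 47,790,000×4 + 40,640,000×0.5 = 80,279,400 + 274,058,700 + 191,160,000 + 20,320,000 = 565,818,100
volume = 5,991,000 + 9,483,000 + 47,790,000 + 40,640,000 = 103,904,000 m³
S = 565,818,100 / 103,904,000 = 5.446 ppt

5.4 ppt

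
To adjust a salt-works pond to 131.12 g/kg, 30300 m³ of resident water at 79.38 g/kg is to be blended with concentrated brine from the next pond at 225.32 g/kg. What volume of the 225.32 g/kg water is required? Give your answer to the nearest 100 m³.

16600 m³

Salt balance: 30,300×79.38 + V×225.32 = (30,300+V)×131.12
2,405,214 + 225.32V = 3,972,936 + 131.12V
1,567,722 = 94.2V
V = 16,642.48 m³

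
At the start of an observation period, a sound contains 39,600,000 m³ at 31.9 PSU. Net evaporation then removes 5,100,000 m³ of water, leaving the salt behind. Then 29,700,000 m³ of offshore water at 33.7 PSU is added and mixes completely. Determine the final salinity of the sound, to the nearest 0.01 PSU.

35.27 PSU

After evaporation: salt = 39,600,000×31.9 = 1,263,240,000; volume = 39,600,000 − 5,100,000 = 34,500,000 m³
After mixing: salt = 1,263,240,000 + 29,700,000×33.7 = 2,264,130,000; volume = 34,500,000 + 29,700,000 = 64,200,000 m³
S = 2,264,130,000 / 64,200,000 = 35.2668 PSU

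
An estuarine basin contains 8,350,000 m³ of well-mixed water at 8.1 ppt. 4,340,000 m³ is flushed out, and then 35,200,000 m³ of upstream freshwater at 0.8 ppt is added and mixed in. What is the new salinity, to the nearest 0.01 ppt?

1.55 ppt

Remaining after removal: 4,010,000 m³ at 8.1 ppt (salt = 32,481,000)
After addition: salt = 32,481,000 + 35,200,000×0.8 = 60,641,000; volume = 39,210,000 m³
S = 60,641,000 / 39,210,000 = 1.5466 ppt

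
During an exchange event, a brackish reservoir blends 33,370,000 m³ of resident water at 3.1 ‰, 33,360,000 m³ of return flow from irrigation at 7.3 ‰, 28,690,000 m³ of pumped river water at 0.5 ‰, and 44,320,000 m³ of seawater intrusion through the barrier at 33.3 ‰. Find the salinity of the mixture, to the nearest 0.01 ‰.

13.15 ‰

Total salt / total volume:
salt = 33,370,000×3.1 + 33,360,000×7.3 + 28,690,000×0.5 + 44,320,000×33.3 = 103,447,000 + 243,528,000 + 14,345,000 + 1,475,856,000 = 1,837,176,000
volume = 33,370,000 + 33,360,000 + 28,690,000 + 44,320,000 = 139,740,000 m³
S = 1,837,176,000 / 139,740,000 = 13.1471 ‰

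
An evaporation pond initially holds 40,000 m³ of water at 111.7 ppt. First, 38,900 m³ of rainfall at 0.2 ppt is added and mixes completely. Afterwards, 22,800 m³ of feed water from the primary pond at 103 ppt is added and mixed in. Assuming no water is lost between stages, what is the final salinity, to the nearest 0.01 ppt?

67.10 ppt

Salt balance:
Initial salt = 40,000×111.7 = 4,468,000
After stage 1: salt = 4,468,000 + 38,900×0.2 = 4,475,780; volume = 78,900 m³; S = 56.727 ppt
After stage 2: salt = 4,475,780 + 22,800×103 = 6,824,180; volume = 101,700 m³
S = 6,824,180 / 101,700 = 67.1011 ppt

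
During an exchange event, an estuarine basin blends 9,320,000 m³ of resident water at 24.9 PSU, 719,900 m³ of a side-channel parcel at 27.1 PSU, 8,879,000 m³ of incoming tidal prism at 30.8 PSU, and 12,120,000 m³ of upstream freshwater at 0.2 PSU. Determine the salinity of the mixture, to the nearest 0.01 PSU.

16.99 PSU

By conservation of dissolved salt,
salt = 9,320,000×24.9 + 719,900×27.1 + 8,879,000×30.8 + 12,120,000×0.2 = 232,068,000 + 19,509,290 + 273,473,200 + 2,424,000 = 527,474,490
volume = 9,320,000 + 719,900 + 8,879,000 + 12,120,000 = 31,038,900 m³
S = 527,474,490 / 31,038,900 = 16.994 PSU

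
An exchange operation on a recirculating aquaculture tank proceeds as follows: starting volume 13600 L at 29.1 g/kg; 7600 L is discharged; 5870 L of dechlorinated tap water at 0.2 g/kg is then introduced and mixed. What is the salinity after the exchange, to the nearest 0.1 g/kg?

14.8 g/kg

Remaining after removal: 6,000 L at 29.1 g/kg (salt = 174,600)
After addition: salt = 174,600 + 5,870×0.2 = 175,774; volume = 11,870 L
S = 175,774 / 11,870 = 14.8083 g/kg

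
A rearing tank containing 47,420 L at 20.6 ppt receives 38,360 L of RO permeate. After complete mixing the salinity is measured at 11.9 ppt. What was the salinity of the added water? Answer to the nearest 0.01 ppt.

1.15 ppt

Salt balance: 47,420×20.6 + 38,360×S = 85,780×11.9
976,852 + 38,360·S = 1,020,782
S = (1,020,782 − 976,852) / 38,360 = 1.1452 ppt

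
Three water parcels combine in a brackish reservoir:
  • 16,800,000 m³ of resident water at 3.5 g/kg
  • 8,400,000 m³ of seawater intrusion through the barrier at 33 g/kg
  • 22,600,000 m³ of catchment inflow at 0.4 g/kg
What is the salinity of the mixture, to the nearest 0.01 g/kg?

7.22 g/kg

By conservation of dissolved salt,
salt = 16,800,000×3.5 + 8,400,000×33 + 22,600,000×0.4 = 58,800,000 + 277,200,000 + 9,040,000 = 345,040,000
volume = 16,800,000 + 8,400,000 + 22,600,000 = 47,800,000 m³
S = 345,040,000 / 47,800,000 = 7.2184 g/kg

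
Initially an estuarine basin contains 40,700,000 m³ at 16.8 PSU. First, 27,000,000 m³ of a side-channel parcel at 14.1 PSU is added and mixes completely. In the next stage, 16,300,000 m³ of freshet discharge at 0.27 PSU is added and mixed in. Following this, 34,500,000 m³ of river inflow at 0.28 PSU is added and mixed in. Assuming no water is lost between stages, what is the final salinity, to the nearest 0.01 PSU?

Weighted by volume,
Initial salt = 40,700,000×16.8 = 683,760,000
After stage 1: salt = 683,760,000 + 27,000,000×14.1 = 1,064,460,000; volume = 67,700,000 m³; S = 15.723 PSU
After stage 2: salt = 1,064,460,000 + 16,300,000×0.27 = 1,068,861,000; volume = 84,000,000 m³; S = 12.725 PSU
After stage 3: salt = 1,068,861,000 + 34,500,000×0.28 = 1,078,521,000; volume = 118,500,000 m³
S = 1,078,521,000 / 118,500,000 = 9.1014 PSU

9.10 PSU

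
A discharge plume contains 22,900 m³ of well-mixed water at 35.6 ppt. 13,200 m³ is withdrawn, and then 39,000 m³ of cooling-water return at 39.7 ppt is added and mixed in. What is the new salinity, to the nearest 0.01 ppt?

38.88 ppt

Remaining after removal: 9,700 m³ at 35.6 ppt (salt = 345,320)
After addition: salt = 345,320 + 39,000×39.7 = 1,893,620; volume = 48,700 m³
S = 1,893,620 / 48,700 = 38.8834 ppt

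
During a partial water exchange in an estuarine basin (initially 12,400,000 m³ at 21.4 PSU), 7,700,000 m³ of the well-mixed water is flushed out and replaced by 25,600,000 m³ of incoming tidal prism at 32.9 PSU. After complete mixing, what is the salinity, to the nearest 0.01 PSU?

Remaining after removal: 4,700,000 m³ at 21.4 PSU (salt = 100,580,000)
After addition: salt = 100,580,000 + 25,600,000×32.9 = 942,820,000; volume = 30,300,000 m³
S = 942,820,000 / 30,300,000 = 31.1162 PSU

31.12 PSU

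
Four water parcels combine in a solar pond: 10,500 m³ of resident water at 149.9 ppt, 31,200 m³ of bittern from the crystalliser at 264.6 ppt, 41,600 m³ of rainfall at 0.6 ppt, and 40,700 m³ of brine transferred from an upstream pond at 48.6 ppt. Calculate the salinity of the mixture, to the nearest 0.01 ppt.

95.42 ppt

By conservation of dissolved salt,
salt = 10,500×149.9 + 31,200×264.6 + 41,600×0.6 + 40,700×48.6 = 1,573,950 + 8,255,520 + 24,960 + 1,978,020 = 11,832,450
volume = 10,500 + 31,200 + 41,600 + 40,700 = 124,000 m³
S = 11,832,450 / 124,000 = 95.423 ppt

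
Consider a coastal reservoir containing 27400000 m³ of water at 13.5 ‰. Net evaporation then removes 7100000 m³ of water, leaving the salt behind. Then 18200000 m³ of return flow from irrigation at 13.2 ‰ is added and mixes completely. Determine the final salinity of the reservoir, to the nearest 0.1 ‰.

15.8 ‰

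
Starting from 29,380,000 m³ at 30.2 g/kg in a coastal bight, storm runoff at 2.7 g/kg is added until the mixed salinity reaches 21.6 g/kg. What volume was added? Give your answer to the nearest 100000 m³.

Salt balance: 29,380,000×30.2 + V×2.7 = (29,380,000+V)×21.6
887,276,000 + 2.7V = 634,608,000 + 21.6V
252,668,000 = 18.9V
V = 13,368,677.25 m³

13400000 m³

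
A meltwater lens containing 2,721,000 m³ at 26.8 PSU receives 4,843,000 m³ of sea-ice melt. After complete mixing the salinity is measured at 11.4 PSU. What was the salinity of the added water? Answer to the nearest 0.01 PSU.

2.75 PSU

Salt balance: 2,721,000×26.8 + 4,843,000×S = 7,564,000×11.4
72,922,800 + 4,843,000·S = 86,229,600
S = (86,229,600 − 72,922,800) / 4,843,000 = 2.7476 PSU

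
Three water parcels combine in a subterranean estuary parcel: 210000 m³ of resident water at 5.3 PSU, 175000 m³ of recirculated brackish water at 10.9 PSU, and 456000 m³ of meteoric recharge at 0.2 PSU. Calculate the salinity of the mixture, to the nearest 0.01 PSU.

3.70 PSU

Weighted by volume,
salt = 210,000×5.3 + 175,000×10.9 + 456,000×0.2 = 1,113,000 + 1,907,500 + 91,200 = 3,111,700
volume = 210,000 + 175,000 + 456,000 = 841,000 m³
S = 3,111,700 / 841,000 = 3.7 PSU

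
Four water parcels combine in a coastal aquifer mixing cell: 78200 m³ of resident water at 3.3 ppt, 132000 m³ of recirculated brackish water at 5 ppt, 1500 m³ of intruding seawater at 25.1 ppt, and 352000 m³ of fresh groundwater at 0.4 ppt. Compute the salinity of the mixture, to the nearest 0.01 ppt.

Total salt / total volume:
salt = 78,200×3.3 + 132,000×5 + 1,500×25.1 + 352,000×0.4 = 258,060 + 660,000 + 37,650 + 140,800 = 1,096,510
volume = 78,200 + 132,000 + 1,500 + 352,000 = 563,700 m³
S = 1,096,510 / 563,700 = 1.9452 ppt

1.95 ppt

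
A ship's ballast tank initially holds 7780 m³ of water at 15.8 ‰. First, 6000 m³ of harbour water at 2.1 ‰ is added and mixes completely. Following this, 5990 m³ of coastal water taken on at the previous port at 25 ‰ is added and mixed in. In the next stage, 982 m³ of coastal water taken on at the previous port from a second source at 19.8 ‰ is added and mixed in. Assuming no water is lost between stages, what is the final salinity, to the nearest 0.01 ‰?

14.68 ‰

Salt balance:
Initial salt = 7,780×15.8 = 122,924
After stage 1: salt = 122,924 + 6,000×2.1 = 135,524; volume = 13,780 m³; S = 9.835 ‰
After stage 2: salt = 135,524 + 5,990×25 = 285,274; volume = 19,770 m³; S = 14.43 ‰
After stage 3: salt = 285,274 + 982×19.8 = 304,717.6; volume = 20,752 m³
S = 304,717.6 / 20,752 = 14.6838 ‰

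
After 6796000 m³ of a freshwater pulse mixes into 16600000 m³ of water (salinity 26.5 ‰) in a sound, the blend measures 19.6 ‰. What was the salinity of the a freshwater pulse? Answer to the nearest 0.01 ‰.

Salt balance: 16,600,000×26.5 + 6,796,000×S = 23,396,000×19.6
439,900,000 + 6,796,000·S = 458,561,600
S = (458,561,600 − 439,900,000) / 6,796,000 = 2.746 ‰

2.75 ‰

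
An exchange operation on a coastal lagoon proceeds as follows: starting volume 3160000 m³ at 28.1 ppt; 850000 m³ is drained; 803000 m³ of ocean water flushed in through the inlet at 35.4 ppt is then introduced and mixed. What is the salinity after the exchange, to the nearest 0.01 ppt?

Remaining after removal: 2,310,000 m³ at 28.1 ppt (salt = 64,911,000)
After addition: salt = 64,911,000 + 803,000×35.4 = 93,337,200; volume = 3,113,000 m³
S = 93,337,200 / 3,113,000 = 29.983 ppt

29.98 ppt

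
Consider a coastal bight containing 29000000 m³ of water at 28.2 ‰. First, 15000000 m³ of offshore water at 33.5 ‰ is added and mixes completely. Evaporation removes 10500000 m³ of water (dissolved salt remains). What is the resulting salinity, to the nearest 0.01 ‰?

After mixing: salt = 29,000,000×28.2 + 15,000,000×33.5 = 1,320,300,000; volume = 44,000,000 m³
After evaporation: salt unchanged = 1,320,300,000; volume = 44,000,000 − 10,500,000 = 33,500,000 m³
S = 1,320,300,000 / 33,500,000 = 39.4119 ‰

39.41 ‰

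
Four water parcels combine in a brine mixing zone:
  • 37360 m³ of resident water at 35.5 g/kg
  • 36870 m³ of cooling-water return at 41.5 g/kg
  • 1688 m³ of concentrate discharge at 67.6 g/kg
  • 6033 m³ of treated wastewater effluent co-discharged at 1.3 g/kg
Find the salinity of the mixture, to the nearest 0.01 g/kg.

Salt balance:
salt = 37,360×35.5 + 36,870×41.5 + 1,688×67.6 + 6,033×1.3 = 1,326,280 + 1,530,105 + 114,108.8 + 7,842.9 = 2,978,336.7
volume = 37,360 + 36,870 + 1,688 + 6,033 = 81,951 m³
S = 2,978,336.7 / 81,951 = 36.3429 g/kg

36.34 g/kg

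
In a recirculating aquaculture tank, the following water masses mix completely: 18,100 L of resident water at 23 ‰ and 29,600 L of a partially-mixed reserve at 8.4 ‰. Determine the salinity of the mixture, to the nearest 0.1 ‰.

13.9 ‰

Salt balance:
salt = 18,100×23 + 29,600×8.4 = 416,300 + 248,640 = 664,940
volume = 18,100 + 29,600 = 47,700 L
S = 664,940 / 47,700 = 13.94 ‰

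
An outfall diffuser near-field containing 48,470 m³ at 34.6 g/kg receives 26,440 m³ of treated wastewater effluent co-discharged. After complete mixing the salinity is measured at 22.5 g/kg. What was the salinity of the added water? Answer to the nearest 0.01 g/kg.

Salt balance: 48,470×34.6 + 26,440×S = 74,910×22.5
1,677,062 + 26,440·S = 1,685,475
S = (1,685,475 − 1,677,062) / 26,440 = 0.3182 g/kg

0.32 g/kg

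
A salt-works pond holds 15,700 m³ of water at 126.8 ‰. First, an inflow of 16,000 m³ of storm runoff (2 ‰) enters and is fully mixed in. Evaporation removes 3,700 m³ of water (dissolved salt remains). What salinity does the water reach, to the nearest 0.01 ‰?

72.24 ‰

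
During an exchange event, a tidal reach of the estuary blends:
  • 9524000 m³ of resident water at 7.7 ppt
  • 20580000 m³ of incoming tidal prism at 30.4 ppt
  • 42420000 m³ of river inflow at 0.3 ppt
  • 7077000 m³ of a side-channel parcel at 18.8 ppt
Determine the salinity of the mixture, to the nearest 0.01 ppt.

Salt balance:
salt = 9,524,000×7.7 + 20,580,000×30.4 + 42,420,000×0.3 + 7,077,000×18.8 = 73,334,800 + 625,632,000 + 12,726,000 + 133,047,600 = 844,740,400
volume = 9,524,000 + 20,580,000 + 42,420,000 + 7,077,000 = 79,601,000 m³
S = 844,740,400 / 79,601,000 = 10.6122 ppt

10.61 ppt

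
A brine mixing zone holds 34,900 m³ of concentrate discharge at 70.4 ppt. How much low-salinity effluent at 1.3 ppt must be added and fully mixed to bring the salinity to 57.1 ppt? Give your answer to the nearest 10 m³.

Salt balance: 34,900×70.4 + V×1.3 = (34,900+V)×57.1
2,456,960 + 1.3V = 1,992,790 + 57.1V
464,170 = 55.8V
V = 8,318.46 m³

8320 m³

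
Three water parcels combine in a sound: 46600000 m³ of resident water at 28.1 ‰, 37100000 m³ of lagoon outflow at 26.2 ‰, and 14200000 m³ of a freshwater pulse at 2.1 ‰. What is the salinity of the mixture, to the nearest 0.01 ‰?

23.61 ‰

Salt balance:
salt = 46,600,000×28.1 + 37,100,000×26.2 + 14,200,000×2.1 = 1,309,460,000 + 972,020,000 + 29,820,000 = 2,311,300,000
volume = 46,600,000 + 37,100,000 + 14,200,000 = 97,900,000 m³
S = 2,311,300,000 / 97,900,000 = 23.6088 ‰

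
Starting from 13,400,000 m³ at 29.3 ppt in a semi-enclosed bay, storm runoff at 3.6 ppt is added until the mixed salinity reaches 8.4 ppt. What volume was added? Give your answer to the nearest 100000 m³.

Salt balance: 13,400,000×29.3 + V×3.6 = (13,400,000+V)×8.4
392,620,000 + 3.6V = 112,560,000 + 8.4V
280,060,000 = 4.8V
V = 58,345,833.33 m³

58300000 m³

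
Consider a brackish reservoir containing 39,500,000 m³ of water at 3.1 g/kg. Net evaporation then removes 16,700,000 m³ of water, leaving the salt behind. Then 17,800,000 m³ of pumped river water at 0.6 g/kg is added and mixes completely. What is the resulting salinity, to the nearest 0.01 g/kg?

3.28 g/kg

After evaporation: salt = 39,500,000×3.1 = 122,450,000; volume = 39,500,000 − 16,700,000 = 22,800,000 m³
After mixing: salt = 122,450,000 + 17,800,000×0.6 = 133,130,000; volume = 22,800,000 + 17,800,000 = 40,600,000 m³
S = 133,130,000 / 40,600,000 = 3.2791 g/kg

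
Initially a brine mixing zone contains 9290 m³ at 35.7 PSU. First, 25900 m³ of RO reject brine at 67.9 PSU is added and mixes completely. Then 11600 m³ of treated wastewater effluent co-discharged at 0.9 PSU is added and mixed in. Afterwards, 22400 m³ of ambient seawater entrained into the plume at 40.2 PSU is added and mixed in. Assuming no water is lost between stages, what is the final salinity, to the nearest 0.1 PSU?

Total salt / total volume:
Initial salt = 9,290×35.7 = 331,653
After stage 1: salt = 331,653 + 25,900×67.9 = 2,090,263; volume = 35,190 m³; S = 59.399 PSU
After stage 2: salt = 2,090,263 + 11,600×0.9 = 2,100,703; volume = 46,790 m³; S = 44.896 PSU
After stage 3: salt = 2,100,703 + 22,400×40.2 = 3,001,183; volume = 69,190 m³
S = 3,001,183 / 69,190 = 43.376 PSU

43.4 PSU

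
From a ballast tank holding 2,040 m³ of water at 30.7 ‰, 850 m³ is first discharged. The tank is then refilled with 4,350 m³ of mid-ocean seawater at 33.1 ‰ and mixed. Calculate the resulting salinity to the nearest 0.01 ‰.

32.58 ‰

Remaining after removal: 1,190 m³ at 30.7 ‰ (salt = 36,533)
After addition: salt = 36,533 + 4,350×33.1 = 180,518; volume = 5,540 m³
S = 180,518 / 5,540 = 32.5845 ‰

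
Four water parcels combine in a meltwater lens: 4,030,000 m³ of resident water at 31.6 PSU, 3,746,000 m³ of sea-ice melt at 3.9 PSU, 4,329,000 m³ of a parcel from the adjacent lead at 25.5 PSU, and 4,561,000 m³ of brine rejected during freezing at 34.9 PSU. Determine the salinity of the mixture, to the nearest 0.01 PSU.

Total salt / total volume:
salt = 4,030,000×31.6 + 3,746,000×3.9 + 4,329,000×25.5 + 4,561,000×34.9 = 127,348,000 + 14,609,400 + 110,389,500 + 159,178,900 = 411,525,800
volume = 4,030,000 + 3,746,000 + 4,329,000 + 4,561,000 = 16,666,000 m³
S = 411,525,800 / 16,666,000 = 24.6925 PSU

24.69 PSU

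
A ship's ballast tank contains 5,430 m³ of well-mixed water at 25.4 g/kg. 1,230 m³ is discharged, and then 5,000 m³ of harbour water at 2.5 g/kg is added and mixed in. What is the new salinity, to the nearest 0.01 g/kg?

Remaining after removal: 4,200 m³ at 25.4 g/kg (salt = 106,680)
After addition: salt = 106,680 + 5,000×2.5 = 119,180; volume = 9,200 m³
S = 119,180 / 9,200 = 12.9543 g/kg

12.95 g/kg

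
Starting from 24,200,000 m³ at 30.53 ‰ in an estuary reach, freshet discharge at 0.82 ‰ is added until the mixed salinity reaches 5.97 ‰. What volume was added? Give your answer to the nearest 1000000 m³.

115000000 m³

Salt balance: 24,200,000×30.53 + V×0.82 = (24,200,000+V)×5.97
738,826,000 + 0.82V = 144,474,000 + 5.97V
594,352,000 = 5.15V
V = 115,408,155.34 m³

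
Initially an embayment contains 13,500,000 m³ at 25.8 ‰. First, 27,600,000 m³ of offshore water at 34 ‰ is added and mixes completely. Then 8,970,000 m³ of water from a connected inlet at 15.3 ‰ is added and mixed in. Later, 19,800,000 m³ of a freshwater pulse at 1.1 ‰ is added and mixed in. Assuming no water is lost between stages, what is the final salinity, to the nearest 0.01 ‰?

Conserving salt mass:
Initial salt = 13,500,000×25.8 = 348,300,000
After stage 1: salt = 348,300,000 + 27,600,000×34 = 1,286,700,000; volume = 41,100,000 m³; S = 31.307 ‰
After stage 2: salt = 1,286,700,000 + 8,970,000×15.3 = 1,423,941,000; volume = 50,070,000 m³; S = 28.439 ‰
After stage 3: salt = 1,423,941,000 + 19,800,000×1.1 = 1,445,721,000; volume = 69,870,000 m³
S = 1,445,721,000 / 69,870,000 = 20.6916 ‰

20.69 ‰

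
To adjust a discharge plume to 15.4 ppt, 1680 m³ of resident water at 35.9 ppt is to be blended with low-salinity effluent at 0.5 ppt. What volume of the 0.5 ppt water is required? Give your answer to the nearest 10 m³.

2310 m³

Salt balance: 1,680×35.9 + V×0.5 = (1,680+V)×15.4
60,312 + 0.5V = 25,872 + 15.4V
34,440 = 14.9V
V = 2,311.41 m³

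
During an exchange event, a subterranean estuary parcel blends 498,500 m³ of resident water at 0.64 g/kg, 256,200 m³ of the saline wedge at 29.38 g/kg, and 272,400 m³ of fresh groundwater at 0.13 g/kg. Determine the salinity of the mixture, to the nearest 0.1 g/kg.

7.7 g/kg

Total salt / total volume:
salt = 498,500×0.64 + 256,200×29.38 + 272,400×0.13 = 319,040 + 7,527,156 + 35,412 = 7,881,608
volume = 498,500 + 256,200 + 272,400 = 1,027,100 m³
S = 7,881,608 / 1,027,100 = 7.674 g/kg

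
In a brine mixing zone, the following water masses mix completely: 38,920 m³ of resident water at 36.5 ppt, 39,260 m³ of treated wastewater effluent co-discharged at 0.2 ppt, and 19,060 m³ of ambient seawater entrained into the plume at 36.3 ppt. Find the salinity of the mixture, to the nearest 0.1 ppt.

Weighted by volume,
salt = 38,920×36.5 + 39,260×0.2 + 19,060×36.3 = 1,420,580 + 7,852 + 691,878 = 2,120,310
volume = 38,920 + 39,260 + 19,060 = 97,240 m³
S = 2,120,310 / 97,240 = 21.805 ppt

21.8 ppt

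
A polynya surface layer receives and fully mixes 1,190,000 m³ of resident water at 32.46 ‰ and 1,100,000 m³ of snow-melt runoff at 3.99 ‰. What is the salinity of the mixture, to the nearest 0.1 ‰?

18.8 ‰

Salt balance:
salt = 1,190,000×32.46 + 1,100,000×3.99 = 38,627,400 + 4,389,000 = 43,016,400
volume = 1,190,000 + 1,100,000 = 2,290,000 m³
S = 43,016,400 / 2,290,000 = 18.784 ‰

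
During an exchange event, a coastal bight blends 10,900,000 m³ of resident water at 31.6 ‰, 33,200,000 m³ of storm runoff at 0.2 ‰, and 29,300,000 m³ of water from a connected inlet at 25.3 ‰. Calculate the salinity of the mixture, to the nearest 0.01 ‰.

14.88 ‰

Salt balance:
salt = 10,900,000×31.6 + 33,200,000×0.2 + 29,300,000×25.3 = 344,440,000 + 6,640,000 + 741,290,000 = 1,092,370,000
volume = 10,900,000 + 33,200,000 + 29,300,000 = 73,400,000 m³
S = 1,092,370,000 / 73,400,000 = 14.8824 ‰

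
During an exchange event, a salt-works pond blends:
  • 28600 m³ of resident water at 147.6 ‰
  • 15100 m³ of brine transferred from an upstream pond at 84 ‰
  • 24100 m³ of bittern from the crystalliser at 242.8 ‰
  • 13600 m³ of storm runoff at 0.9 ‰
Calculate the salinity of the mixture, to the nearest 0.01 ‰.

139.48 ‰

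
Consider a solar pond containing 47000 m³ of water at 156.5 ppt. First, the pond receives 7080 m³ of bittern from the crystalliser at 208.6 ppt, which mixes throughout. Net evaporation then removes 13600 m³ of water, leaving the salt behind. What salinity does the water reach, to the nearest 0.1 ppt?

218.2 ppt

After mixing: salt = 47,000×156.5 + 7,080×208.6 = 8,832,388; volume = 54,080 m³
After evaporation: salt unchanged = 8,832,388; volume = 54,080 − 13,600 = 40,480 m³
S = 8,832,388 / 40,480 = 218.1914 ppt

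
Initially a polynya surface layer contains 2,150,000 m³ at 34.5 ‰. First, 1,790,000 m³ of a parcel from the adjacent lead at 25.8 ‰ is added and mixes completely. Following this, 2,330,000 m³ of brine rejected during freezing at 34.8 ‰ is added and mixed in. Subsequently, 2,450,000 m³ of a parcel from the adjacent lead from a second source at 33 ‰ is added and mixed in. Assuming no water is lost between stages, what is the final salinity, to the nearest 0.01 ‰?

32.37 ‰

By conservation of dissolved salt,
Initial salt = 2,150,000×34.5 = 74,175,000
After stage 1: salt = 74,175,000 + 1,790,000×25.8 = 120,357,000; volume = 3,940,000 m³; S = 30.547 ‰
After stage 2: salt = 120,357,000 + 2,330,000×34.8 = 201,441,000; volume = 6,270,000 m³; S = 32.128 ‰
After stage 3: salt = 201,441,000 + 2,450,000×33 = 282,291,000; volume = 8,720,000 m³
S = 282,291,000 / 8,720,000 = 32.3728 ‰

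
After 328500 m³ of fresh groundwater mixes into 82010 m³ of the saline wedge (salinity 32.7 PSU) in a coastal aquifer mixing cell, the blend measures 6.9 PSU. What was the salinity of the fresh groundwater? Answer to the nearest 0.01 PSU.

0.46 PSU

Salt balance: 82,010×32.7 + 328,500×S = 410,510×6.9
2,681,727 + 328,500·S = 2,832,519
S = (2,832,519 − 2,681,727) / 328,500 = 0.459 PSU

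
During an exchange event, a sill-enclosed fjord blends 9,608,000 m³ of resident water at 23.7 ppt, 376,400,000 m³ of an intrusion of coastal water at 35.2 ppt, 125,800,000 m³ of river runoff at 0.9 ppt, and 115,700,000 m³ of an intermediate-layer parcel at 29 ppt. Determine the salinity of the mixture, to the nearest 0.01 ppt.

27.00 ppt

Salt balance:
salt = 9,608,000×23.7 + 376,400,000×35.2 + 125,800,000×0.9 + 115,700,000×29 = 227,709,600 + 13,249,280,000 + 113,220,000 + 3,355,300,000 = 16,945,509,600
volume = 9,608,000 + 376,400,000 + 125,800,000 + 115,700,000 = 627,508,000 m³
S = 16,945,509,600 / 627,508,000 = 27.0045 ppt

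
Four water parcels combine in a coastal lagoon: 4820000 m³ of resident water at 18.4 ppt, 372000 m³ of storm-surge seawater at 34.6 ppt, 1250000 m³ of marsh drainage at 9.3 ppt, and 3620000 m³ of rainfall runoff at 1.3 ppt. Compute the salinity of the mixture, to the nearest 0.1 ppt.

11.7 ppt

Weighted by volume,
salt = 4,820,000×18.4 + 372,000×34.6 + 1,250,000×9.3 + 3,620,000×1.3 = 88,688,000 + 12,871,200 + 11,625,000 + 4,706,000 = 117,890,200
volume = 4,820,000 + 372,000 + 1,250,000 + 3,620,000 = 10,062,000 m³
S = 117,890,200 / 10,062,000 = 11.716 ppt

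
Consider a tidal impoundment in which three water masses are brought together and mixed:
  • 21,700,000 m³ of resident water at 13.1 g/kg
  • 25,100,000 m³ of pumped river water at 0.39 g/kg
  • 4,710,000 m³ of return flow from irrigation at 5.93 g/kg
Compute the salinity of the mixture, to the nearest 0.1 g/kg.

6.3 g/kg

Salt balance:
salt = 21,700,000×13.1 + 25,100,000×0.39 + 4,710,000×5.93 = 284,270,000 + 9,789,000 + 27,930,300 = 321,989,300
volume = 21,700,000 + 25,100,000 + 4,710,000 = 51,510,000 m³
S = 321,989,300 / 51,510,000 = 6.251 g/kg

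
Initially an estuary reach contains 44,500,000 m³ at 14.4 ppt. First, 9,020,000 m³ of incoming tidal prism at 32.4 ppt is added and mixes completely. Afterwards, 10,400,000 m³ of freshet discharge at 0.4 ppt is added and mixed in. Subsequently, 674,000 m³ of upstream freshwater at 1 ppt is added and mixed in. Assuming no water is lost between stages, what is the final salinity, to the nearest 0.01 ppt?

14.52 ppt

Salt balance:
Initial salt = 44,500,000×14.4 = 640,800,000
After stage 1: salt = 640,800,000 + 9,020,000×32.4 = 933,048,000; volume = 53,520,000 m³; S = 17.434 ppt
After stage 2: salt = 933,048,000 + 10,400,000×0.4 = 937,208,000; volume = 63,920,000 m³; S = 14.662 ppt
After stage 3: salt = 937,208,000 + 674,000×1 = 937,882,000; volume = 64,594,000 m³
S = 937,882,000 / 64,594,000 = 14.5196 ppt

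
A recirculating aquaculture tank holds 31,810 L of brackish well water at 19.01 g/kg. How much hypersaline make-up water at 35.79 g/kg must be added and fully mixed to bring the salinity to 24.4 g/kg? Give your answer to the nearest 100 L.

Salt balance: 31,810×19.01 + V×35.79 = (31,810+V)×24.4
604,708.1 + 35.79V = 776,164 + 24.4V
171,455.9 = 11.39V
V = 15,053.2 L

15100 L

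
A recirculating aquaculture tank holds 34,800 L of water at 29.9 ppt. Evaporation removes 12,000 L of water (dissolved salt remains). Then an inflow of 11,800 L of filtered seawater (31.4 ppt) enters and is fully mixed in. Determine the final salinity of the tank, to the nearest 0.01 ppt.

40.78 ppt

After evaporation: salt = 34,800×29.9 = 1,040,520; volume = 34,800 − 12,000 = 22,800 L
After mixing: salt = 1,040,520 + 11,800×31.4 = 1,411,040; volume = 22,800 + 11,800 = 34,600 L
S = 1,411,040 / 34,600 = 40.7815 ppt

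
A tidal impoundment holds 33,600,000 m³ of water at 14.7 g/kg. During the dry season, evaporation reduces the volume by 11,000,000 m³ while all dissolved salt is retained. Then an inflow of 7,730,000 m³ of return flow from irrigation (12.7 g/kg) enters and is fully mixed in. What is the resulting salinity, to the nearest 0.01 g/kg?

After evaporation: salt = 33,600,000×14.7 = 493,920,000; volume = 33,600,000 − 11,000,000 = 22,600,000 m³
After mixing: salt = 493,920,000 + 7,730,000×12.7 = 592,091,000; volume = 22,600,000 + 7,730,000 = 30,330,000 m³
S = 592,091,000 / 30,330,000 = 19.5216 g/kg

19.52 g/kg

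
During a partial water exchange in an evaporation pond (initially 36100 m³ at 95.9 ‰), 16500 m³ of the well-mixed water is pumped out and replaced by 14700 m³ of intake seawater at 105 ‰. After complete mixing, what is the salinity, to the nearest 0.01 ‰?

Remaining after removal: 19,600 m³ at 95.9 ‰ (salt = 1,879,640)
After addition: salt = 1,879,640 + 14,700×105 = 3,423,140; volume = 34,300 m³
S = 3,423,140 / 34,300 = 99.8 ‰

99.80 ‰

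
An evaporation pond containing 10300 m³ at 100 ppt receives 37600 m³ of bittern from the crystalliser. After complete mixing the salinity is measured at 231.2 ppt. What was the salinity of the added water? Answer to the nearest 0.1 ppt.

Salt balance: 10,300×100 + 37,600×S = 47,900×231.2
1,030,000 + 37,600·S = 11,074,480
S = (11,074,480 − 1,030,000) / 37,600 = 267.1404 ppt

267.1 ppt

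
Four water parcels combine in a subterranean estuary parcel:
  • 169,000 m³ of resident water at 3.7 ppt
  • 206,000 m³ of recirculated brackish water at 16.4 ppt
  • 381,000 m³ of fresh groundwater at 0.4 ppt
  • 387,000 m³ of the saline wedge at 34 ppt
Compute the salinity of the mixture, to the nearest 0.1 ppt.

Mass of salt is conserved:
salt = 169,000×3.7 + 206,000×16.4 + 381,000×0.4 + 387,000×34 = 625,300 + 3,378,400 + 152,400 + 13,158,000 = 17,314,100
volume = 169,000 + 206,000 + 381,000 + 387,000 = 1,143,000 m³
S = 17,314,100 / 1,143,000 = 15.148 ppt

15.1 ppt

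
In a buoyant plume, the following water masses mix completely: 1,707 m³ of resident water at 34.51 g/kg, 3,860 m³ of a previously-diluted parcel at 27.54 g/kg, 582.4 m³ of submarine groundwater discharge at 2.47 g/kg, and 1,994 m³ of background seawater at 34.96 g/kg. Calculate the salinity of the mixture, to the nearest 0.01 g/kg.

Salt balance:
salt = 1,707×34.51 + 3,860×27.54 + 582.4×2.47 + 1,994×34.96 = 58,908.57 + 106,304.4 + 1,438.528 + 69,710.24 = 236,361.738
volume = 1,707 + 3,860 + 582.4 + 1,994 = 8,143.4 m³
S = 236,361.738 / 8,143.4 = 29.0249 g/kg

29.02 g/kg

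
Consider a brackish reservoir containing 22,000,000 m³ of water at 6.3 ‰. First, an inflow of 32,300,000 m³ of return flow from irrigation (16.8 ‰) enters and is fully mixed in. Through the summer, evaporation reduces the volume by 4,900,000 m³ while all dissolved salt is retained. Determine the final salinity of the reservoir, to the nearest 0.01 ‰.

13.79 ‰

After mixing: salt = 22,000,000×6.3 + 32,300,000×16.8 = 681,240,000; volume = 54,300,000 m³
After evaporation: salt unchanged = 681,240,000; volume = 54,300,000 − 4,900,000 = 49,400,000 m³
S = 681,240,000 / 49,400,000 = 13.7903 ‰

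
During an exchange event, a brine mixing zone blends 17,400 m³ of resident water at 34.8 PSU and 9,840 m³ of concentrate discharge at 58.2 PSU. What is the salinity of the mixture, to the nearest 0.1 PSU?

Total salt / total volume:
salt = 17,400×34.8 + 9,840×58.2 = 605,520 + 572,688 = 1,178,208
volume = 17,400 + 9,840 = 27,240 m³
S = 1,178,208 / 27,240 = 43.253 PSU

43.3 PSU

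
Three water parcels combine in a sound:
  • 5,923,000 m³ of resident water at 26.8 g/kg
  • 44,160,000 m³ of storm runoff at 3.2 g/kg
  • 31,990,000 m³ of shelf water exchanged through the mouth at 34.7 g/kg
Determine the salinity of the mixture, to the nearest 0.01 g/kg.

Total salt / total volume:
salt = 5,923,000×26.8 + 44,160,000×3.2 + 31,990,000×34.7 = 158,736,400 + 141,312,000 + 1,110,053,000 = 1,410,101,400
volume = 5,923,000 + 44,160,000 + 31,990,000 = 82,073,000 m³
S = 1,410,101,400 / 82,073,000 = 17.1811 g/kg

17.18 g/kg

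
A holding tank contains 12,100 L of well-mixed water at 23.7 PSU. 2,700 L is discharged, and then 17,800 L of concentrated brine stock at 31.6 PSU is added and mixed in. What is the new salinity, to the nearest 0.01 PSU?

28.87 PSU

Remaining after removal: 9,400 L at 23.7 PSU (salt = 222,780)
After addition: salt = 222,780 + 17,800×31.6 = 785,260; volume = 27,200 L
S = 785,260 / 27,200 = 28.8699 PSU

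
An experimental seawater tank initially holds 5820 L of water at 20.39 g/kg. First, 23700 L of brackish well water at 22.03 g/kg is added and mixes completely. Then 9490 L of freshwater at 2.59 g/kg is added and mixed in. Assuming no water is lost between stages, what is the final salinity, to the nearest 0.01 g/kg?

Total salt / total volume:
Initial salt = 5,820×20.39 = 118,669.8
After stage 1: salt = 118,669.8 + 23,700×22.03 = 640,780.8; volume = 29,520 L; S = 21.707 g/kg
After stage 2: salt = 640,780.8 + 9,490×2.59 = 665,359.9; volume = 39,010 L
S = 665,359.9 / 39,010 = 17.0561 g/kg

17.06 g/kg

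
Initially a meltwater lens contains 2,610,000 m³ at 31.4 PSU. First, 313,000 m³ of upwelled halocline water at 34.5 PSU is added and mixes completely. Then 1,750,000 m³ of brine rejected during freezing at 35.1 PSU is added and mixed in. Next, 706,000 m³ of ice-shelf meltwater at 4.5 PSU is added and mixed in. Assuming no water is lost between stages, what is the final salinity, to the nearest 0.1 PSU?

29.3 PSU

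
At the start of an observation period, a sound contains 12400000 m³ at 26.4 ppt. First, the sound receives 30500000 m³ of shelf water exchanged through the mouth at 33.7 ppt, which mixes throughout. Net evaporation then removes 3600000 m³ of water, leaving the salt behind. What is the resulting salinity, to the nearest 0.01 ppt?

34.48 ppt

After mixing: salt = 12,400,000×26.4 + 30,500,000×33.7 = 1,355,210,000; volume = 42,900,000 m³
After evaporation: salt unchanged = 1,355,210,000; volume = 42,900,000 − 3,600,000 = 39,300,000 m³
S = 1,355,210,000 / 39,300,000 = 34.4837 ppt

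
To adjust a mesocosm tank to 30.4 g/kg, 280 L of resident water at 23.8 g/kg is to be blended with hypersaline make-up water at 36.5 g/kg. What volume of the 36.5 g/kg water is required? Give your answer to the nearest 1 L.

Salt balance: 280×23.8 + V×36.5 = (280+V)×30.4
6,664 + 36.5V = 8,512 + 30.4V
1,848 = 6.1V
V = 302.95 L

303 L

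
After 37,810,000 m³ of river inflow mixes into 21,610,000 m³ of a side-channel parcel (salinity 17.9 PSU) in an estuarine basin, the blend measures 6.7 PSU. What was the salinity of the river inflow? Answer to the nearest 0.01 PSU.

0.30 PSU

Salt balance: 21,610,000×17.9 + 37,810,000×S = 59,420,000×6.7
386,819,000 + 37,810,000·S = 398,114,000
S = (398,114,000 − 386,819,000) / 37,810,000 = 0.2987 PSU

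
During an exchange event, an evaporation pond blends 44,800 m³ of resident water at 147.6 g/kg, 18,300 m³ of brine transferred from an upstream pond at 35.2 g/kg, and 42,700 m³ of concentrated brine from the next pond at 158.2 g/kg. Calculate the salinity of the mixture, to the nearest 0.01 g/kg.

132.44 g/kg

Mass of salt is conserved:
salt = 44,800×147.6 + 18,300×35.2 + 42,700×158.2 = 6,612,480 + 644,160 + 6,755,140 = 14,011,780
volume = 44,800 + 18,300 + 42,700 = 105,800 m³
S = 14,011,780 / 105,800 = 132.4365 g/kg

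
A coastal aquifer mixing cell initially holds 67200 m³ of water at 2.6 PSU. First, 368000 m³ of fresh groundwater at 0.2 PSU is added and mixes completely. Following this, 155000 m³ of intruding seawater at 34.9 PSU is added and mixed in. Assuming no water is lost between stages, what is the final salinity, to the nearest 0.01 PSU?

9.59 PSU

Total salt / total volume:
Initial salt = 67,200×2.6 = 174,720
After stage 1: salt = 174,720 + 368,000×0.2 = 248,320; volume = 435,200 m³; S = 0.571 PSU
After stage 2: salt = 248,320 + 155,000×34.9 = 5,657,820; volume = 590,200 m³
S = 5,657,820 / 590,200 = 9.5863 PSU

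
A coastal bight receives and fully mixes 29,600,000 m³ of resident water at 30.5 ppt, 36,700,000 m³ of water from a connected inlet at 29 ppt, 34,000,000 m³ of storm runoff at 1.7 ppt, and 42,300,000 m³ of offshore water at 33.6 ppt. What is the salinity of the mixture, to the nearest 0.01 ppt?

24.17 ppt

Mass of salt is conserved:
salt = 29,600,000×30.5 + 36,700,000×29 + 34,000,000×1.7 + 42,300,000×33.6 = 902,800,000 + 1,064,300,000 + 57,800,000 + 1,421,280,000 = 3,446,180,000
volume = 29,600,000 + 36,700,000 + 34,000,000 + 42,300,000 = 142,600,000 m³
S = 3,446,180,000 / 142,600,000 = 24.1668 ppt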